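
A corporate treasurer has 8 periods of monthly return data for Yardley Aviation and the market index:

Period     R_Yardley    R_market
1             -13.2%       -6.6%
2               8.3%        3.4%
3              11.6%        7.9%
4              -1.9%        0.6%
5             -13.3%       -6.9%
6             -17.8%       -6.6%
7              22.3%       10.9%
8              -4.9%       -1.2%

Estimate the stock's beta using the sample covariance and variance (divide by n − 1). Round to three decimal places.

Mean R_i = (-13.2 + 8.3 + 11.6 − 1.9 − 13.3 − 17.8 + 22.3 − 4.9) / 8 = -1.1125%
Mean R_m = (-6.6 + 3.4 + 7.9 + 0.6 − 6.9 − 6.6 + 10.9 − 1.2) / 8 = 0.1875%
Σ(R_i − R̄_i)(R_m − R̄_m) = 665.7088  ⇒  Cov = 665.7088 / 7 = 95.1013
Σ(R_m − R̄_m)² = 329.0288  ⇒  Var(R_m) = 329.0288 / 7 = 47.0041
β = Cov / Var(R_m) = 95.1013 / 47.0041 = 2.0233

2.023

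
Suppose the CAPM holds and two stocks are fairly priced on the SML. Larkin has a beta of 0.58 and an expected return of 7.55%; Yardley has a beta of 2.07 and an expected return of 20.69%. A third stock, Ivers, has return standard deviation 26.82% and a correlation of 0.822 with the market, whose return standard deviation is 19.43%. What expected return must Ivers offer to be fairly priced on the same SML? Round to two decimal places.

MRP = (20.69% − 7.55%) / (2.07 − 0.58) = 8.8188%
R_f = 7.55% − 0.58 × 8.8188% = 2.4351%
β_Ivers = ρ·σ_i/σ_m = 0.822 × 26.82 / 19.43 = 1.1346
E(R_Ivers) = R_f + β × MRP = 2.4351% + 1.1346 × 8.8188% = 12.44%

12.44%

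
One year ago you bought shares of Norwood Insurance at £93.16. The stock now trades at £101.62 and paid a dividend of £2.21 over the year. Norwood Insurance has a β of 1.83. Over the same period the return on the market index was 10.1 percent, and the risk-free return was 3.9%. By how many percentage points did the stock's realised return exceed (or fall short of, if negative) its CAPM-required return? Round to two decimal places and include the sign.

-3.79%

Realised HPR = (P1 + D1 − P0) / P0 = (101.62 + 2.21 − 93.16) / 93.16 = 10.67 / 93.16 = 11.4534%
MRP = 10.1% − 3.9% = 6.20%
CAPM required = R_f + β·MRP = 3.9% + 1.83 × 6.2% = 15.2460%
α = realised − required = 11.4534% − 15.2460% = -3.79%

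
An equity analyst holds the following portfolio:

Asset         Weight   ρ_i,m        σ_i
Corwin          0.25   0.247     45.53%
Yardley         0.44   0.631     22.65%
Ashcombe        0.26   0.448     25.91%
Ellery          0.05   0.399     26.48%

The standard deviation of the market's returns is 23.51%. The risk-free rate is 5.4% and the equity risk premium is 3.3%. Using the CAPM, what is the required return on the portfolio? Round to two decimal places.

β_Corwin = 0.247 × 45.53% / 23.51% = 0.4783
β_Yardley = 0.631 × 22.65% / 23.51% = 0.6079
β_Ashcombe = 0.448 × 25.91% / 23.51% = 0.4937
β_Ellery = 0.399 × 26.48% / 23.51% = 0.4494
β_P = Σ w_i β_i = 0.25×0.4783 + 0.44×0.6079 + 0.26×0.4937 + 0.05×0.4494 = 0.5379
E(R_P) = R_f + β_P × MRP = 5.4% + 0.5379 × 3.3% = 7.18%

7.18%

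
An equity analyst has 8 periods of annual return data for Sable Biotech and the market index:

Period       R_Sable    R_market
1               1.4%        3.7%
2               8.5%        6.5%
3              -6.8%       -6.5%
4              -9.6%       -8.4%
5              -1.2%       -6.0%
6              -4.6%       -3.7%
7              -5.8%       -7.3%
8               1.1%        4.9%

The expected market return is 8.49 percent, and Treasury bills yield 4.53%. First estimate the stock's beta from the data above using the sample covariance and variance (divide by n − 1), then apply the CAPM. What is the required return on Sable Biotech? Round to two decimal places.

7.90%

Mean R_i = (1.4 + 8.5 − 6.8 − 9.6 − 1.2 − 4.6 − 5.8 + 1.1) / 8 = -2.1250%
Mean R_m = (3.7 + 6.5 − 6.5 − 8.4 − 6.0 − 3.7 − 7.3 + 4.9) / 8 = -2.1000%
Σ(R_i − R̄_i)(R_m − R̄_m) = 221.5200  ⇒  Cov = 221.5200 / 7 = 31.6457
Σ(R_m − R̄_m)² = 260.4600  ⇒  Var(R_m) = 260.4600 / 7 = 37.2086
β = Cov / Var(R_m) = 31.6457 / 37.2086 = 0.8505
MRP = 8.49% − 4.53% = 3.96%
E(R) = R_f + β × MRP = 4.53% + 0.8505 × 3.96% = 7.90%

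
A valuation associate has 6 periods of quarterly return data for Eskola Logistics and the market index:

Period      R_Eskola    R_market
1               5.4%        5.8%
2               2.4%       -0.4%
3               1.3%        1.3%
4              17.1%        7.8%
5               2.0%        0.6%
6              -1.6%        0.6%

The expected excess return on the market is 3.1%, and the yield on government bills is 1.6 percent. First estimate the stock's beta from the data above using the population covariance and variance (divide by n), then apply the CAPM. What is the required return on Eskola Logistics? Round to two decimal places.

Mean R_i = (5.4 + 2.4 + 1.3 + 17.1 + 2.0 − 1.6) / 6 = 4.4333%
Mean R_m = (5.8 − 0.4 + 1.3 + 7.8 + 0.6 + 0.6) / 6 = 2.6167%
Σ(R_i − R̄_i)(R_m − R̄_m) = 96.0667  ⇒  Cov = 96.0667 / 6 = 16.0111
Σ(R_m − R̄_m)² = 55.9683  ⇒  Var(R_m) = 55.9683 / 6 = 9.3281
β = Cov / Var(R_m) = 16.0111 / 9.3281 = 1.7164
E(R) = R_f + β × MRP = 1.6% + 1.7164 × 3.1% = 6.92%

6.92%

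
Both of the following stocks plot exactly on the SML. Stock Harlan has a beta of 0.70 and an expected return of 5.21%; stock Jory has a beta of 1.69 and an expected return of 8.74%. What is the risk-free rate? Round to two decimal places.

2.71%

Both satisfy E(R) = R_f + β·MRP, so the slope of the SML is
MRP = (8.74% − 5.21%) / (1.69 − 0.70) = 3.53% / 0.99 = 3.5657%
R_f = E(R_Harlan) − β_Harlan·MRP = 5.21% − 0.70 × 3.5657% = 2.7140%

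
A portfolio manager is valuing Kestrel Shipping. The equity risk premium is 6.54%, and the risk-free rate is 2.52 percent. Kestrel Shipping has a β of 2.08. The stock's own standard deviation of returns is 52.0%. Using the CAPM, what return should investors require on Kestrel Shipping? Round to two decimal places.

E(R) = R_f + β × MRP = 2.52% + 2.08 × 6.54% = 16.12%

16.12%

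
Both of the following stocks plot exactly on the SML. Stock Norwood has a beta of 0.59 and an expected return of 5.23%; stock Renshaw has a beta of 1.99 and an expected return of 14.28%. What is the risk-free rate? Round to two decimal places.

Both satisfy E(R) = R_f + β·MRP, so the slope of the SML is
MRP = (14.28% − 5.23%) / (1.99 − 0.59) = 9.05% / 1.40 = 6.4643%
R_f = E(R_Norwood) − β_Norwood·MRP = 5.23% − 0.59 × 6.4643% = 1.4161%

1.42%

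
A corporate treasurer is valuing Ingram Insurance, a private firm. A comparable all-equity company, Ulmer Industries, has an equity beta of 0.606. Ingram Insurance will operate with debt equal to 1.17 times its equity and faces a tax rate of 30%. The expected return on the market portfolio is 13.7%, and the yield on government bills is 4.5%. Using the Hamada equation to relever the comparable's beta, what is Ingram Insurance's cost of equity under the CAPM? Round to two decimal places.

β_L = β_U × [1 + (1 − t)(D/E)] = 0.606 × [1 + (1 − 0.30) × 1.17]
    = 0.606 × [1 + 0.70 × 1.17] = 0.606 × 1.8190 = 1.1023
MRP = 13.7% − 4.5% = 9.20%
E(R) = R_f + β_L × MRP = 4.5% + 1.1023 × 9.2% = 14.64%

14.64%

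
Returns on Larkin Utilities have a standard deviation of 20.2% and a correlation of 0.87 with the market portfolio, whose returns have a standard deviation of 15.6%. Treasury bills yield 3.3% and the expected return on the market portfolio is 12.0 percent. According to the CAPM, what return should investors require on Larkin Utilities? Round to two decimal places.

13.10%

β = ρ × σ_i / σ_m = 0.87 × 20.2% / 15.6% = 1.1265
MRP = 12.0% − 3.3% = 8.70%
E(R) = 3.3% + 1.1265 × 8.7% = 13.10%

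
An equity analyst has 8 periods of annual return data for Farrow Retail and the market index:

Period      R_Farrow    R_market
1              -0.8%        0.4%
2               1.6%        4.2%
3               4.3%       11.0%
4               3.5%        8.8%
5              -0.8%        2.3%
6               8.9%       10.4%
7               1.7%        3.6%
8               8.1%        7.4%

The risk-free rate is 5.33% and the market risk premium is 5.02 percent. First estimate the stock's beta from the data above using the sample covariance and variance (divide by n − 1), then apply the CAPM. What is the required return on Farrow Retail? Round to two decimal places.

Mean R_i = (-0.8 + 1.6 + 4.3 + 3.5 − 0.8 + 8.9 + 1.7 + 8.1) / 8 = 3.3125%
Mean R_m = (0.4 + 4.2 + 11.0 + 8.8 + 2.3 + 10.4 + 3.6 + 7.4) / 8 = 6.0125%
Σ(R_i − R̄_i)(R_m − R̄_m) = 81.9488  ⇒  Cov = 81.9488 / 7 = 11.7070
Σ(R_m − R̄_m)² = 108.2088  ⇒  Var(R_m) = 108.2088 / 7 = 15.4584
β = Cov / Var(R_m) = 11.7070 / 15.4584 = 0.7573
E(R) = R_f + β × MRP = 5.33% + 0.7573 × 5.02% = 9.13%

9.13%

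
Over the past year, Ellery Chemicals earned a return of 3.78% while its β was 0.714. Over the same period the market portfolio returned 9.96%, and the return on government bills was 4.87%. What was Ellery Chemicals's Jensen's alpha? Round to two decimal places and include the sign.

-4.72%

Market excess return = 9.96% − 4.87% = 5.09%
CAPM benchmark = R_f + β(R_m − R_f) = 4.87% + 0.714 × 5.09% = 8.50426%
α = actual − benchmark = 3.78% − 8.50426% = -4.72%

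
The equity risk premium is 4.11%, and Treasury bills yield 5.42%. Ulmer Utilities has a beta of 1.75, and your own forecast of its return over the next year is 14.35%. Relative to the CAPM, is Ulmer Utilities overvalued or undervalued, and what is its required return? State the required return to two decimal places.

Required return = R_f + β·MRP = 5.42% + 1.75 × 4.11% = 12.61%
Forecast 14.35% > required 12.61% → the stock plots above the SML → undervalued.

Undervalued; required return 12.61%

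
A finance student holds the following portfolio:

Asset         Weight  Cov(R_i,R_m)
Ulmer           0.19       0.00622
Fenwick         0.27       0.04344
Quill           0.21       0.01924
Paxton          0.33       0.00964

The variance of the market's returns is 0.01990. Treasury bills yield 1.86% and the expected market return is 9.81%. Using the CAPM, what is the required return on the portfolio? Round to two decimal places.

β_Ulmer = 0.00622 / 0.01990 = 0.3126
β_Fenwick = 0.04344 / 0.01990 = 2.1829
β_Quill = 0.01924 / 0.01990 = 0.9668
β_Paxton = 0.00964 / 0.01990 = 0.4844
β_P = Σ w_i β_i = 0.19×0.3126 + 0.27×2.1829 + 0.21×0.9668 + 0.33×0.4844 = 1.0117
MRP = 9.81% − 1.86% = 7.95%
E(R_P) = R_f + β_P × MRP = 1.86% + 1.0117 × 7.95% = 9.90%

9.90%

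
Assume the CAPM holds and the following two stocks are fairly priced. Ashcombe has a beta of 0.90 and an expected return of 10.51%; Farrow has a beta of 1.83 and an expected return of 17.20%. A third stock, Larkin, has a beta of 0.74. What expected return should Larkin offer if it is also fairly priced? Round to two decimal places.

MRP (SML slope) = (17.20% − 10.51%) / (1.83 − 0.90) = 6.69% / 0.93 = 7.1935%
R_f (intercept) = 10.51% − 0.90 × 7.1935% = 4.0359%
E(R_Larkin) = R_f + β × MRP = 4.0359% + 0.74 × 7.1935% = 9.36%

9.36%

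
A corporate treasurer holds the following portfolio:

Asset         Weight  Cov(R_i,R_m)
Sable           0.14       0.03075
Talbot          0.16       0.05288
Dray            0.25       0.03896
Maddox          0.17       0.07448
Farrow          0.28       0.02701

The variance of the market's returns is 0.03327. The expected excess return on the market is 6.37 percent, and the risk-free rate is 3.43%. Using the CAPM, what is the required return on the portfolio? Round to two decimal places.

11.61%

β_Sable = 0.03075 / 0.03327 = 0.9243
β_Talbot = 0.05288 / 0.03327 = 1.5894
β_Dray = 0.03896 / 0.03327 = 1.1710
β_Maddox = 0.07448 / 0.03327 = 2.2387
β_Farrow = 0.02701 / 0.03327 = 0.8118
β_P = Σ w_i β_i = 0.14×0.9243 + 0.16×1.5894 + 0.25×1.1710 + 0.17×2.2387 + 0.28×0.8118 = 1.2843
E(R_P) = R_f + β_P × MRP = 3.43% + 1.2843 × 6.37% = 11.61%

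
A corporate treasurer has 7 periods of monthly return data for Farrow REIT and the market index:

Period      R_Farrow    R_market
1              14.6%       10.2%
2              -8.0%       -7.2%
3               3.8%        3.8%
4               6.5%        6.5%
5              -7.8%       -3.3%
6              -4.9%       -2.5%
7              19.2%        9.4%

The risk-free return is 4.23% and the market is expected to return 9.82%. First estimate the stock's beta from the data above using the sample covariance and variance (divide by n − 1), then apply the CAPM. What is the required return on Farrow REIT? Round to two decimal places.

Mean R_i = (14.6 − 8.0 + 3.8 + 6.5 − 7.8 − 4.9 + 19.2) / 7 = 3.3429%
Mean R_m = (10.2 − 7.2 + 3.8 + 6.5 − 3.3 − 2.5 + 9.4) / 7 = 2.4143%
Σ(R_i − R̄_i)(R_m − R̄_m) = 425.1857  ⇒  Cov = 425.1857 / 6 = 70.8643
Σ(R_m − R̄_m)² = 277.2686  ⇒  Var(R_m) = 277.2686 / 6 = 46.2114
β = Cov / Var(R_m) = 70.8643 / 46.2114 = 1.5335
MRP = 9.82% − 4.23% = 5.59%
E(R) = R_f + β × MRP = 4.23% + 1.5335 × 5.59% = 12.80%

12.80%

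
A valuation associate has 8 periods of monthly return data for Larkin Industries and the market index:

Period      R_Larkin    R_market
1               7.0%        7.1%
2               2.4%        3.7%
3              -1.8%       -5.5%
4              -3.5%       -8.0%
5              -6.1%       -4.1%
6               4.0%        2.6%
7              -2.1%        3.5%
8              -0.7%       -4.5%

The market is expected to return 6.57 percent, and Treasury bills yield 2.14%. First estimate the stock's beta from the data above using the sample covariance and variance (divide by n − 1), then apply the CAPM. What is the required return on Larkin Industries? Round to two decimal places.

Mean R_i = (7.0 + 2.4 − 1.8 − 3.5 − 6.1 + 4.0 − 2.1 − 0.7) / 8 = -0.1000%
Mean R_m = (7.1 + 3.7 − 5.5 − 8.0 − 4.1 + 2.6 + 3.5 − 4.5) / 8 = -0.6500%
Σ(R_i − R̄_i)(R_m − R̄_m) = 127.1700  ⇒  Cov = 127.1700 / 7 = 18.1671
Σ(R_m − R̄_m)² = 211.0400  ⇒  Var(R_m) = 211.0400 / 7 = 30.1486
β = Cov / Var(R_m) = 18.1671 / 30.1486 = 0.6026
MRP = 6.57% − 2.14% = 4.43%
E(R) = R_f + β × MRP = 2.14% + 0.6026 × 4.43% = 4.81%

4.81%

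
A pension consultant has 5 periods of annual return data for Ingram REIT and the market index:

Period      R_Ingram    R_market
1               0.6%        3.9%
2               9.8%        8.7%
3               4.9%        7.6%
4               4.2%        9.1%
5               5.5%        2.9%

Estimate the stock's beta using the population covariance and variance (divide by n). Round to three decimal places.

Mean R_i = (0.6 + 9.8 + 4.9 + 4.2 + 5.5) / 5 = 5.0000%
Mean R_m = (3.9 + 8.7 + 7.6 + 9.1 + 2.9) / 5 = 6.4400%
Σ(R_i − R̄_i)(R_m − R̄_m) = 18.0100  ⇒  Cov = 18.0100 / 5 = 3.6020
Σ(R_m − R̄_m)² = 32.5120  ⇒  Var(R_m) = 32.5120 / 5 = 6.5024
β = Cov / Var(R_m) = 3.6020 / 6.5024 = 0.5539

0.554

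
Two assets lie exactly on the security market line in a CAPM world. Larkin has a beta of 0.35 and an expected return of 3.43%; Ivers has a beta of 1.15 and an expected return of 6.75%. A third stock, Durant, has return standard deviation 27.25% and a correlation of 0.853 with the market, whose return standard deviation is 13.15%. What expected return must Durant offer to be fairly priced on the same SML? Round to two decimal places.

MRP = (6.75% − 3.43%) / (1.15 − 0.35) = 4.1500%
R_f = 3.43% − 0.35 × 4.1500% = 1.9775%
β_Durant = ρ·σ_i/σ_m = 0.853 × 27.25 / 13.15 = 1.7676
E(R_Durant) = R_f + β × MRP = 1.9775% + 1.7676 × 4.1500% = 9.31%

9.31%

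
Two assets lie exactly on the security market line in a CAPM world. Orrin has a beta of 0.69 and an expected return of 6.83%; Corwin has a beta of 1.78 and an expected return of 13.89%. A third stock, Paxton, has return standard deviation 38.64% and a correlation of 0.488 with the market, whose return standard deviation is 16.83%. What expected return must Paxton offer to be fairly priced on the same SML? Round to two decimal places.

MRP = (13.89% − 6.83%) / (1.78 − 0.69) = 6.4771%
R_f = 6.83% − 0.69 × 6.4771% = 2.3608%
β_Paxton = ρ·σ_i/σ_m = 0.488 × 38.64 / 16.83 = 1.1204
E(R_Paxton) = R_f + β × MRP = 2.3608% + 1.1204 × 6.4771% = 9.62%

9.62%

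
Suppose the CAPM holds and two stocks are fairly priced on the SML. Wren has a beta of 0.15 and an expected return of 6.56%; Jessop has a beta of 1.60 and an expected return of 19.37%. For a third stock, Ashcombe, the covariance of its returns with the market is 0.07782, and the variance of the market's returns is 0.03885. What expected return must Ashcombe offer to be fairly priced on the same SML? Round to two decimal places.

22.93%

MRP = (19.37% − 6.56%) / (1.60 − 0.15) = 8.8345%
R_f = 6.56% − 0.15 × 8.8345% = 5.2348%
β_Ashcombe = Cov / Var(R_m) = 0.07782 / 0.03885 = 2.0031
E(R_Ashcombe) = R_f + β × MRP = 5.2348% + 2.0031 × 8.8345% = 22.93%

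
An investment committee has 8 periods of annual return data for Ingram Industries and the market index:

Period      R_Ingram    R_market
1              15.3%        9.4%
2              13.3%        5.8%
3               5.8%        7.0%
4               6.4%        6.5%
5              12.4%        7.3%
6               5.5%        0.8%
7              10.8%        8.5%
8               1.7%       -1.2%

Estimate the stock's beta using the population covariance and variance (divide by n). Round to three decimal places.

0.975

Mean R_i = (15.3 + 13.3 + 5.8 + 6.4 + 12.4 + 5.5 + 10.8 + 1.7) / 8 = 8.9000%
Mean R_m = (9.4 + 5.8 + 7.0 + 6.5 + 7.3 + 0.8 + 8.5 − 1.2) / 8 = 5.5125%
Σ(R_i − R̄_i)(R_m − R̄_m) = 95.3500  ⇒  Cov = 95.3500 / 8 = 11.9188
Σ(R_m − R̄_m)² = 97.7688  ⇒  Var(R_m) = 97.7688 / 8 = 12.2211
β = Cov / Var(R_m) = 11.9188 / 12.2211 = 0.9753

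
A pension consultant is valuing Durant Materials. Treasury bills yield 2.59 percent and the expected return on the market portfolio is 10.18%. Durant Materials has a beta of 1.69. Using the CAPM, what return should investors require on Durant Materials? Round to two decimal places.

15.42%

Market risk premium = E(R_m) − R_f = 10.18% − 2.59% = 7.59%
E(R) = R_f + β × MRP = 2.59% + 1.69 × 7.59% = 15.42%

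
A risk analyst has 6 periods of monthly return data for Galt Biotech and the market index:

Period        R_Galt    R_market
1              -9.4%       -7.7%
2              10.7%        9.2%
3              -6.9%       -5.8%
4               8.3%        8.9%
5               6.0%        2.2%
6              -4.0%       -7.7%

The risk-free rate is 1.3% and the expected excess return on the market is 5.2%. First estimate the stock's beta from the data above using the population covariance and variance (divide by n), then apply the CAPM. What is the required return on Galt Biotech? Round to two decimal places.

6.64%

Mean R_i = (-9.4 + 10.7 − 6.9 + 8.3 + 6.0 − 4.0) / 6 = 0.7833%
Mean R_m = (-7.7 + 9.2 − 5.8 + 8.9 + 2.2 − 7.7) / 6 = -0.1500%
Σ(R_i − R̄_i)(R_m − R̄_m) = 329.4150  ⇒  Cov = 329.4150 / 6 = 54.9025
Σ(R_m − R̄_m)² = 320.7750  ⇒  Var(R_m) = 320.7750 / 6 = 53.4625
β = Cov / Var(R_m) = 54.9025 / 53.4625 = 1.0269
E(R) = R_f + β × MRP = 1.3% + 1.0269 × 5.2% = 6.64%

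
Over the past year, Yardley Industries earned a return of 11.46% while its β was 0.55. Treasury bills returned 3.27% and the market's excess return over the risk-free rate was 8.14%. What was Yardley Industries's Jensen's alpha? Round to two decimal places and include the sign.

+3.71%

CAPM benchmark = R_f + β(R_m − R_f) = 3.27% + 0.55 × 8.14% = 7.7470%
α = actual − benchmark = 11.46% − 7.7470% = +3.71%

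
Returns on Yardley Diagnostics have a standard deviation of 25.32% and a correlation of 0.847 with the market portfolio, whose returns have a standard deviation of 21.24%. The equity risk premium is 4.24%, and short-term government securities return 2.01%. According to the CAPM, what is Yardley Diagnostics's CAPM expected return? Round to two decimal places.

6.29%

β = ρ × σ_i / σ_m = 0.847 × 25.32% / 21.24% = 1.0097
E(R) = 2.01% + 1.0097 × 4.24% = 6.29%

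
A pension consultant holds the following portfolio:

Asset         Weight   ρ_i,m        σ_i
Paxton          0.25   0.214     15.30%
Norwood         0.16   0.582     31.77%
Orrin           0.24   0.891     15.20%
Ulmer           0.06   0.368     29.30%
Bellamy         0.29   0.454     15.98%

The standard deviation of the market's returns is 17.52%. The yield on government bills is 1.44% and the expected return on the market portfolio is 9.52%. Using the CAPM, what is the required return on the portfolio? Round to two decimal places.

β_Paxton = 0.214 × 15.30% / 17.52% = 0.1869
β_Norwood = 0.582 × 31.77% / 17.52% = 1.0554
β_Orrin = 0.891 × 15.20% / 17.52% = 0.7730
β_Ulmer = 0.368 × 29.30% / 17.52% = 0.6154
β_Bellamy = 0.454 × 15.98% / 17.52% = 0.4141
β_P = Σ w_i β_i = 0.25×0.1869 + 0.16×1.0554 + 0.24×0.7730 + 0.06×0.6154 + 0.29×0.4141 = 0.5581
MRP = 9.52% − 1.44% = 8.08%
E(R_P) = R_f + β_P × MRP = 1.44% + 0.5581 × 8.08% = 5.95%

5.95%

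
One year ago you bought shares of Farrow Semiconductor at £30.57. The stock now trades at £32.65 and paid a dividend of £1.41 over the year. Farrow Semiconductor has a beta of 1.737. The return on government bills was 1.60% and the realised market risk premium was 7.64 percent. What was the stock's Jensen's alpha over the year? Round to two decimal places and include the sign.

Realised HPR = (P1 + D1 − P0) / P0 = (32.65 + 1.41 − 30.57) / 30.57 = 3.49 / 30.57 = 11.4164%
CAPM required = R_f + β·MRP = 1.60% + 1.737 × 7.64% = 14.87068%
α = realised − required = 11.4164% − 14.87068% = -3.45%

-3.45%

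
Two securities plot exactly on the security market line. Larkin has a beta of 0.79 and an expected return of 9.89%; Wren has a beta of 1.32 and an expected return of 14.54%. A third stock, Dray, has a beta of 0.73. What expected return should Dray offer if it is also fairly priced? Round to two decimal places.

9.36%

MRP (SML slope) = (14.54% − 9.89%) / (1.32 − 0.79) = 4.65% / 0.53 = 8.7736%
R_f (intercept) = 9.89% − 0.79 × 8.7736% = 2.9589%
E(R_Dray) = R_f + β × MRP = 2.9589% + 0.73 × 8.7736% = 9.36%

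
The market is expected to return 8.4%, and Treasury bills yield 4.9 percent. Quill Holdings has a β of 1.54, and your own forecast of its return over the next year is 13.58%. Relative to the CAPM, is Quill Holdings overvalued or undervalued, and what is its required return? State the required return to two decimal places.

MRP = 8.4% − 4.9% = 3.50%
Required return = R_f + β·MRP = 4.9% + 1.54 × 3.5% = 10.29%
Forecast 13.58% > required 10.29% → the stock plots above the SML → undervalued.

Undervalued; required return 10.29%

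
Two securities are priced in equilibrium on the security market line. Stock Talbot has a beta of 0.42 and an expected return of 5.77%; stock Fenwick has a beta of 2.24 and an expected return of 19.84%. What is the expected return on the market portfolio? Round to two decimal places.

Both satisfy E(R) = R_f + β·MRP, so the slope of the SML is
MRP = (19.84% − 5.77%) / (2.24 − 0.42) = 14.07% / 1.82 = 7.7308%
R_f = E(R_Talbot) − β_Talbot·MRP = 5.77% − 0.42 × 7.7308% = 2.5231%
E(R_m) = R_f + MRP = 2.5231% + 7.7308% = 10.25%

10.25%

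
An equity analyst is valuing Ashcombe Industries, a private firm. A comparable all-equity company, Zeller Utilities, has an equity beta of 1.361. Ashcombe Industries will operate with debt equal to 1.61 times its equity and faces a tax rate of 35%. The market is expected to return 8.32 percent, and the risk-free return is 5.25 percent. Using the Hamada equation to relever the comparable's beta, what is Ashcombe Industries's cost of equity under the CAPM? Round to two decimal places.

β_L = β_U × [1 + (1 − t)(D/E)] = 1.361 × [1 + (1 − 0.35) × 1.61]
    = 1.361 × [1 + 0.65 × 1.61] = 1.361 × 2.0465 = 2.7853
MRP = 8.32% − 5.25% = 3.07%
E(R) = R_f + β_L × MRP = 5.25% + 2.7853 × 3.07% = 13.80%

13.80%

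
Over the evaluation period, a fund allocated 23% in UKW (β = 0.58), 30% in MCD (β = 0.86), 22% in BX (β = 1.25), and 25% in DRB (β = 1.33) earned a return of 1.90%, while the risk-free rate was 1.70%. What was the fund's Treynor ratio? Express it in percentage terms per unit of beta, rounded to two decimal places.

β_P = 0.23×0.58 + 0.30×0.86 + 0.22×1.25 + 0.25×1.33 = 0.9989
Treynor = (R_P − R_f) / β_P = (1.90% − 1.70%) / 0.9989 = 0.20% / 0.9989 = 0.20%

0.20%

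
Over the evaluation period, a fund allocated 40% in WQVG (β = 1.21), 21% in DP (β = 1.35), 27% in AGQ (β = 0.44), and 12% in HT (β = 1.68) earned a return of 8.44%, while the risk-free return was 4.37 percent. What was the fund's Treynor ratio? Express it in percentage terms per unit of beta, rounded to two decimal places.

3.74%

β_P = 0.40×1.21 + 0.21×1.35 + 0.27×0.44 + 0.12×1.68 = 1.0879
Treynor = (R_P − R_f) / β_P = (8.44% − 4.37%) / 1.0879 = 4.07% / 1.0879 = 3.74%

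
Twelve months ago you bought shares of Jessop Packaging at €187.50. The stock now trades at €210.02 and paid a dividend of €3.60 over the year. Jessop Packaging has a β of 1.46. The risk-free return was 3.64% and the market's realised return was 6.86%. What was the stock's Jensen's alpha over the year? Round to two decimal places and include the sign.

Realised HPR = (P1 + D1 − P0) / P0 = (210.02 + 3.60 − 187.50) / 187.50 = 26.12 / 187.50 = 13.9307%
MRP = 6.86% − 3.64% = 3.22%
CAPM required = R_f + β·MRP = 3.64% + 1.46 × 3.22% = 8.3412%
α = realised − required = 13.9307% − 8.3412% = +5.59%

+5.59%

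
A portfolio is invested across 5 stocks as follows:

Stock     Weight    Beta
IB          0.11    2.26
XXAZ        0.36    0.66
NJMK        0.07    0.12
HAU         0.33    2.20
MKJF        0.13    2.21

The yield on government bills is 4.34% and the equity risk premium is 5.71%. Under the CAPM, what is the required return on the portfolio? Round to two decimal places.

β_P = Σ w_i β_i = 0.11×2.26 + 0.36×0.66 + 0.07×0.12 + 0.33×2.20 + 0.13×2.21 = 1.5079
E(R_P) = R_f + β_P × MRP = 4.34% + 1.5079 × 5.71% = 12.95%

12.95%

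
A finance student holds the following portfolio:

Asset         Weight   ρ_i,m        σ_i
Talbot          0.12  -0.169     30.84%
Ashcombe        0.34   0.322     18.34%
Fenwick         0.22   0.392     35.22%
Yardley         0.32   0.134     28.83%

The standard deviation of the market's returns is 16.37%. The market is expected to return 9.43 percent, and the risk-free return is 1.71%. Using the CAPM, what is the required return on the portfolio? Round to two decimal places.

β_Talbot = -0.169 × 30.84% / 16.37% = -0.3184
β_Ashcombe = 0.322 × 18.34% / 16.37% = 0.3608
β_Fenwick = 0.392 × 35.22% / 16.37% = 0.8434
β_Yardley = 0.134 × 28.83% / 16.37% = 0.2360
β_P = Σ w_i β_i = 0.12×-0.3184 + 0.34×0.3608 + 0.22×0.8434 + 0.32×0.2360 = 0.3455
MRP = 9.43% − 1.71% = 7.72%
E(R_P) = R_f + β_P × MRP = 1.71% + 0.3455 × 7.72% = 4.38%

4.38%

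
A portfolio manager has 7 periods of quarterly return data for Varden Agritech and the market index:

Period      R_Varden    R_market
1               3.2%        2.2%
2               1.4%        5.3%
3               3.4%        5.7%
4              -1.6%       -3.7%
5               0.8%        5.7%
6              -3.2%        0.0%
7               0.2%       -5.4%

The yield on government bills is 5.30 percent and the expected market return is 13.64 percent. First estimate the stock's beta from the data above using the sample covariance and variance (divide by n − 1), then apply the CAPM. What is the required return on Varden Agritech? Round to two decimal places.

Mean R_i = (3.2 + 1.4 + 3.4 − 1.6 + 0.8 − 3.2 + 0.2) / 7 = 0.6000%
Mean R_m = (2.2 + 5.3 + 5.7 − 3.7 + 5.7 + 0.0 − 5.4) / 7 = 1.4000%
Σ(R_i − R̄_i)(R_m − R̄_m) = 37.3600  ⇒  Cov = 37.3600 / 6 = 6.2267
Σ(R_m − R̄_m)² = 127.0400  ⇒  Var(R_m) = 127.0400 / 6 = 21.1733
β = Cov / Var(R_m) = 6.2267 / 21.1733 = 0.2941
MRP = 13.64% − 5.30% = 8.34%
E(R) = R_f + β × MRP = 5.30% + 0.2941 × 8.34% = 7.75%

7.75%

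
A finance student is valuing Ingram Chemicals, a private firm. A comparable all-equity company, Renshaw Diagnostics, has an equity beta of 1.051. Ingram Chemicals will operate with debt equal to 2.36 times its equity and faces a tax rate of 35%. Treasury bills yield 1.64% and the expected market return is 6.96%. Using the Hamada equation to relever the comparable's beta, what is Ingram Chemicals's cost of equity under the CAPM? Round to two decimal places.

β_L = β_U × [1 + (1 − t)(D/E)] = 1.051 × [1 + (1 − 0.35) × 2.36]
    = 1.051 × [1 + 0.65 × 2.36] = 1.051 × 2.5340 = 2.6632
MRP = 6.96% − 1.64% = 5.32%
E(R) = R_f + β_L × MRP = 1.64% + 2.6632 × 5.32% = 15.81%

15.81%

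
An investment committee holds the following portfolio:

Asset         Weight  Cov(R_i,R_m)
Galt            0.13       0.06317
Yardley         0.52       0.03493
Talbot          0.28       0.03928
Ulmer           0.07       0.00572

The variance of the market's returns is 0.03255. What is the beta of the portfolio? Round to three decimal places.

1.161

β_Galt = 0.06317 / 0.03255 = 1.9407
β_Yardley = 0.03493 / 0.03255 = 1.0731
β_Talbot = 0.03928 / 0.03255 = 1.2068
β_Ulmer = 0.00572 / 0.03255 = 0.1757
β_P = Σ w_i β_i = 0.13×1.9407 + 0.52×1.0731 + 0.28×1.2068 + 0.07×0.1757 = 1.1605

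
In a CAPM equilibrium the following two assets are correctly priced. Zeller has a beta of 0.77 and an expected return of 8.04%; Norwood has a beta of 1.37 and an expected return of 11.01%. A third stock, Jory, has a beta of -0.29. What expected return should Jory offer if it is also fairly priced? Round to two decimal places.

MRP (SML slope) = (11.01% − 8.04%) / (1.37 − 0.77) = 2.97% / 0.60 = 4.9500%
R_f (intercept) = 8.04% − 0.77 × 4.9500% = 4.2285%
E(R_Jory) = R_f + β × MRP = 4.2285% + -0.29 × 4.9500% = 2.79%

2.79%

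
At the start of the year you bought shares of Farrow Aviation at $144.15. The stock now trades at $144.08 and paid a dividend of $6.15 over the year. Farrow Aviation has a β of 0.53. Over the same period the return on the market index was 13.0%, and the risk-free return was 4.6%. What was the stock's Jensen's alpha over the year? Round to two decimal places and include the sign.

Realised HPR = (P1 + D1 − P0) / P0 = (144.08 + 6.15 − 144.15) / 144.15 = 6.08 / 144.15 = 4.2178%
MRP = 13.0% − 4.6% = 8.40%
CAPM required = R_f + β·MRP = 4.6% + 0.53 × 8.4% = 9.0520%
α = realised − required = 4.2178% − 9.0520% = -4.83%

-4.83%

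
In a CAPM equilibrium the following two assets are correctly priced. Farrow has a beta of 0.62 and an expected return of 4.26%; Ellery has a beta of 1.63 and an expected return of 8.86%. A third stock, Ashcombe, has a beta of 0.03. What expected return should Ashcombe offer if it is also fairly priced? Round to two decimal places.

MRP (SML slope) = (8.86% − 4.26%) / (1.63 − 0.62) = 4.60% / 1.01 = 4.5545%
R_f (intercept) = 4.26% − 0.62 × 4.5545% = 1.4362%
E(R_Ashcombe) = R_f + β × MRP = 1.4362% + 0.03 × 4.5545% = 1.57%

1.57%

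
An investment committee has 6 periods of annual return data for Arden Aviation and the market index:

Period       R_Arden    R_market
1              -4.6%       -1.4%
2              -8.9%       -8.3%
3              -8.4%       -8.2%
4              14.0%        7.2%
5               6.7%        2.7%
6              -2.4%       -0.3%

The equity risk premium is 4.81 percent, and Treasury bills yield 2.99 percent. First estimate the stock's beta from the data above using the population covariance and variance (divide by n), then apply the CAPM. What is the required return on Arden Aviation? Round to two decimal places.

9.82%

Mean R_i = (-4.6 − 8.9 − 8.4 + 14.0 + 6.7 − 2.4) / 6 = -0.6000%
Mean R_m = (-1.4 − 8.3 − 8.2 + 7.2 + 2.7 − 0.3) / 6 = -1.3833%
Σ(R_i − R̄_i)(R_m − R̄_m) = 263.8200  ⇒  Cov = 263.8200 / 6 = 43.9700
Σ(R_m − R̄_m)² = 185.8283  ⇒  Var(R_m) = 185.8283 / 6 = 30.9714
β = Cov / Var(R_m) = 43.9700 / 30.9714 = 1.4197
E(R) = R_f + β × MRP = 2.99% + 1.4197 × 4.81% = 9.82%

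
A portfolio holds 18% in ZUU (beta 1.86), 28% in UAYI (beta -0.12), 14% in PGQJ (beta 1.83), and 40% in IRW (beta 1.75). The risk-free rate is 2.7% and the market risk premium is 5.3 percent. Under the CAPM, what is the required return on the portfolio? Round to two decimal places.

β_P = Σ w_i β_i = 0.18×1.86 + 0.28×-0.12 + 0.14×1.83 + 0.40×1.75 = 1.2574
E(R_P) = R_f + β_P × MRP = 2.7% + 1.2574 × 5.3% = 9.36%

9.36%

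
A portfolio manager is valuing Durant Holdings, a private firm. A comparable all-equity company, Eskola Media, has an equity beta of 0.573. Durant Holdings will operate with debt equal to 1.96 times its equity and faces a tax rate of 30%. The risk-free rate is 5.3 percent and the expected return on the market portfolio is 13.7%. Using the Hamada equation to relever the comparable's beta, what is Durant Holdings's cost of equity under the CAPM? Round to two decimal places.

16.72%

β_L = β_U × [1 + (1 − t)(D/E)] = 0.573 × [1 + (1 − 0.30) × 1.96]
    = 0.573 × [1 + 0.70 × 1.96] = 0.573 × 2.3720 = 1.3592
MRP = 13.7% − 5.3% = 8.40%
E(R) = R_f + β_L × MRP = 5.3% + 1.3592 × 8.4% = 16.72%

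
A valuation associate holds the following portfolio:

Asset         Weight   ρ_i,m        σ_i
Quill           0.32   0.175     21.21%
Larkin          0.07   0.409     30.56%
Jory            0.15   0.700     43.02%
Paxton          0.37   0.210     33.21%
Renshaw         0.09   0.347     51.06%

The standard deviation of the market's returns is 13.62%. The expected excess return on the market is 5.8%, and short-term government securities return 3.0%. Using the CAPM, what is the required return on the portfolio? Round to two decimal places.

β_Quill = 0.175 × 21.21% / 13.62% = 0.2725
β_Larkin = 0.409 × 30.56% / 13.62% = 0.9177
β_Jory = 0.700 × 43.02% / 13.62% = 2.2110
β_Paxton = 0.210 × 33.21% / 13.62% = 0.5120
β_Renshaw = 0.347 × 51.06% / 13.62% = 1.3009
β_P = Σ w_i β_i = 0.32×0.2725 + 0.07×0.9177 + 0.15×2.2110 + 0.37×0.5120 + 0.09×1.3009 = 0.7896
E(R_P) = R_f + β_P × MRP = 3.0% + 0.7896 × 5.8% = 7.58%

7.58%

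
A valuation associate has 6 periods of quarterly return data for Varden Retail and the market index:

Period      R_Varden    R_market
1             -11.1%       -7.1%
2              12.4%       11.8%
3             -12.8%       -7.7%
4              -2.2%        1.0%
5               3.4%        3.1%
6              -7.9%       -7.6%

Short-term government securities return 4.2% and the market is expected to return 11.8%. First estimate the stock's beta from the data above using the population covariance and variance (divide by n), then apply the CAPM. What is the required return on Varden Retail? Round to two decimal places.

Mean R_i = (-11.1 + 12.4 − 12.8 − 2.2 + 3.4 − 7.9) / 6 = -3.0333%
Mean R_m = (-7.1 + 11.8 − 7.7 + 1.0 + 3.1 − 7.6) / 6 = -1.0833%
Σ(R_i − R̄_i)(R_m − R̄_m) = 372.3533  ⇒  Cov = 372.3533 / 6 = 62.0589
Σ(R_m − R̄_m)² = 310.2683  ⇒  Var(R_m) = 310.2683 / 6 = 51.7114
β = Cov / Var(R_m) = 62.0589 / 51.7114 = 1.2001
MRP = 11.8% − 4.2% = 7.60%
E(R) = R_f + β × MRP = 4.2% + 1.2001 × 7.6% = 13.32%

13.32%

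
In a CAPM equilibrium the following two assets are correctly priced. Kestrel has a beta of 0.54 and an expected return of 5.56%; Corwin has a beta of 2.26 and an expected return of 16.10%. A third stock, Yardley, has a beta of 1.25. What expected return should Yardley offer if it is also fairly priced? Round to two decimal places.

9.91%

MRP (SML slope) = (16.10% − 5.56%) / (2.26 − 0.54) = 10.54% / 1.72 = 6.1279%
R_f (intercept) = 5.56% − 0.54 × 6.1279% = 2.2509%
E(R_Yardley) = R_f + β × MRP = 2.2509% + 1.25 × 6.1279% = 9.91%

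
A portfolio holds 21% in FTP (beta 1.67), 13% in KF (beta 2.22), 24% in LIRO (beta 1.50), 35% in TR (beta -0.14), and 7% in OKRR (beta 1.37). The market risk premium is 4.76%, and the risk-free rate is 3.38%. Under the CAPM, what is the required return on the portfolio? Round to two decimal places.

8.36%

β_P = Σ w_i β_i = 0.21×1.67 + 0.13×2.22 + 0.24×1.50 + 0.35×-0.14 + 0.07×1.37 = 1.0462
E(R_P) = R_f + β_P × MRP = 3.38% + 1.0462 × 4.76% = 8.36%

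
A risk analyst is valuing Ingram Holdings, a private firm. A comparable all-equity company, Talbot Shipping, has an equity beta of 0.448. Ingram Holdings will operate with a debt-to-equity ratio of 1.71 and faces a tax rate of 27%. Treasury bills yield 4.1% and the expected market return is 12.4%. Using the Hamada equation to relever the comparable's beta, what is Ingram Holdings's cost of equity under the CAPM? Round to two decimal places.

β_L = β_U × [1 + (1 − t)(D/E)] = 0.448 × [1 + (1 − 0.27) × 1.71]
    = 0.448 × [1 + 0.73 × 1.71] = 0.448 × 2.2483 = 1.0072
MRP = 12.4% − 4.1% = 8.30%
E(R) = R_f + β_L × MRP = 4.1% + 1.0072 × 8.3% = 12.46%

12.46%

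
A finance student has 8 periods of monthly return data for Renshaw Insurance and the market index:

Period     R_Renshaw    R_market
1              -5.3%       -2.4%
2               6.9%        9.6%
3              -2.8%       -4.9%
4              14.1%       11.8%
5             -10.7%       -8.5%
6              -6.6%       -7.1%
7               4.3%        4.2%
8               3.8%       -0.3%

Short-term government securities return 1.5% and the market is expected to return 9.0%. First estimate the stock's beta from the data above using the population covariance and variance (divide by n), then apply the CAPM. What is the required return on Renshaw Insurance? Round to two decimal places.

Mean R_i = (-5.3 + 6.9 − 2.8 + 14.1 − 10.7 − 6.6 + 4.3 + 3.8) / 8 = 0.4625%
Mean R_m = (-2.4 + 9.6 − 4.9 + 11.8 − 8.5 − 7.1 + 4.2 − 0.3) / 8 = 0.3000%
Σ(R_i − R̄_i)(R_m − R̄_m) = 412.6800  ⇒  Cov = 412.6800 / 8 = 51.5850
Σ(R_m − R̄_m)² = 400.8400  ⇒  Var(R_m) = 400.8400 / 8 = 50.1050
β = Cov / Var(R_m) = 51.5850 / 50.1050 = 1.0295
MRP = 9.0% − 1.5% = 7.50%
E(R) = R_f + β × MRP = 1.5% + 1.0295 × 7.5% = 9.22%

9.22%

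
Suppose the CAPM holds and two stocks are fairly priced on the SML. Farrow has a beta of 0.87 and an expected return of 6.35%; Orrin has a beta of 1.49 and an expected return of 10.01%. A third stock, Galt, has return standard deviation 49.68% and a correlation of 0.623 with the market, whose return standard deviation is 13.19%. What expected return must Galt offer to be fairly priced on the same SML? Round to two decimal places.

MRP = (10.01% − 6.35%) / (1.49 − 0.87) = 5.9032%
R_f = 6.35% − 0.87 × 5.9032% = 1.2142%
β_Galt = ρ·σ_i/σ_m = 0.623 × 49.68 / 13.19 = 2.3465
E(R_Galt) = R_f + β × MRP = 1.2142% + 2.3465 × 5.9032% = 15.07%

15.07%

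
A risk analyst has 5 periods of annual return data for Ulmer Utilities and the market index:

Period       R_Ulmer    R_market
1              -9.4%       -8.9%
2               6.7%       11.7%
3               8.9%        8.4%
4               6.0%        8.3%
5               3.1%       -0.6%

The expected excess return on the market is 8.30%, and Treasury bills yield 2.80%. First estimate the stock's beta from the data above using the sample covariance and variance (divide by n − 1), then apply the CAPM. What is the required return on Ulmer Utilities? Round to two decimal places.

9.42%

Mean R_i = (-9.4 + 6.7 + 8.9 + 6.0 + 3.1) / 5 = 3.0600%
Mean R_m = (-8.9 + 11.7 + 8.4 + 8.3 − 0.6) / 5 = 3.7800%
Σ(R_i − R̄_i)(R_m − R̄_m) = 226.9160  ⇒  Cov = 226.9160 / 4 = 56.7290
Σ(R_m − R̄_m)² = 284.4680  ⇒  Var(R_m) = 284.4680 / 4 = 71.1170
β = Cov / Var(R_m) = 56.7290 / 71.1170 = 0.7977
E(R) = R_f + β × MRP = 2.80% + 0.7977 × 8.30% = 9.42%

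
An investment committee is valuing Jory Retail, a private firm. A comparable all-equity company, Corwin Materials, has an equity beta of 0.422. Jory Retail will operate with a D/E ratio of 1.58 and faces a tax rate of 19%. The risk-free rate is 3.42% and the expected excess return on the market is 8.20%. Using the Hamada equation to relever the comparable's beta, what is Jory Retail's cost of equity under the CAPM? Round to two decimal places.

β_L = β_U × [1 + (1 − t)(D/E)] = 0.422 × [1 + (1 − 0.19) × 1.58]
    = 0.422 × [1 + 0.81 × 1.58] = 0.422 × 2.2798 = 0.9621
E(R) = R_f + β_L × MRP = 3.42% + 0.9621 × 8.20% = 11.31%

11.31%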